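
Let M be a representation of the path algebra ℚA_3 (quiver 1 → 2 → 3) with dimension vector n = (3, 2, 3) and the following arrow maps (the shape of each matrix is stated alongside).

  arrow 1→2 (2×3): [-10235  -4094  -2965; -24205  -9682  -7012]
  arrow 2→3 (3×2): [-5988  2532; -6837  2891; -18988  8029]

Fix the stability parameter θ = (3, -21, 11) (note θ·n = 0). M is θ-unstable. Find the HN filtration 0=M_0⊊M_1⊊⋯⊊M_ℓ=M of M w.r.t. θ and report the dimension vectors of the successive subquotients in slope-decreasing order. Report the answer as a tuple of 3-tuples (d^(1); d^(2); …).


Interval decomposition of M: I[1,1], I[1,3]^2, I[3,3].
HN type (ℓ=3): μ^(1)=11; μ^(2)=3; μ^(3)=-9

((0, 0, 3); (1, 0, 0); (2, 2, 0))


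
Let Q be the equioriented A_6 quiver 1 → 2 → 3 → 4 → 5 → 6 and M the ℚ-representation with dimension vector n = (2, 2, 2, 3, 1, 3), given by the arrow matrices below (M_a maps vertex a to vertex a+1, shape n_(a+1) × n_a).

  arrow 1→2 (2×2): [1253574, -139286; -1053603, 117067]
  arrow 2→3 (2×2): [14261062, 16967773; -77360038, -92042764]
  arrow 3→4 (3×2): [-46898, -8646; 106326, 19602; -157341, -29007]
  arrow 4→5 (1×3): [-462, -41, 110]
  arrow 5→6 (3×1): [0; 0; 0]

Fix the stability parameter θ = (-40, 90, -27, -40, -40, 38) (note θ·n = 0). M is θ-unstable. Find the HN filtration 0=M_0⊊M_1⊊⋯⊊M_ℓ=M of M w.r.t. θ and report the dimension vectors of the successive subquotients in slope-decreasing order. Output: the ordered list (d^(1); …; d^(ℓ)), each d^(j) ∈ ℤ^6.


Barcode: M ≅ I[1,1], I[1,4], I[2,3], I[4,4], I[4,5], I[6,6]^3. HN layers by μ_θ (4 steps, strictly decreasing):
  μ^(1)=38; μ^(2)=63/2; μ^(3)=23/3; μ^(4)=-40

((0, 0, 0, 0, 0, 3); (0, 1, 1, 0, 0, 0); (0, 1, 1, 1, 0, 0); (2, 0, 0, 2, 1, 0))


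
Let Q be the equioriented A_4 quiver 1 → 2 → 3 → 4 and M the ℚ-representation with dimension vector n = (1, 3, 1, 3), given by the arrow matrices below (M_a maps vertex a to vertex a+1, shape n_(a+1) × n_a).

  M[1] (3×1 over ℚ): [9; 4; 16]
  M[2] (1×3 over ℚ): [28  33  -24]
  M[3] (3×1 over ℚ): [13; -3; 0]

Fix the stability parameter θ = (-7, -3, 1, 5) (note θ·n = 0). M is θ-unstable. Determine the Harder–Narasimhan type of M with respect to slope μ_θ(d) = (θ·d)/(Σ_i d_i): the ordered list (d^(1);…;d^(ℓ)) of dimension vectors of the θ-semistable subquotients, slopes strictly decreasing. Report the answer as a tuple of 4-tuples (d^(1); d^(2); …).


Interval decomposition of M: I[1,2], I[2,2], I[2,4], I[4,4]^2.
HN type (ℓ=4): μ^(1)=5; μ^(2)=1; μ^(3)=-3; μ^(4)=-7

((0, 0, 0, 3); (0, 0, 1, 0); (0, 3, 0, 0); (1, 0, 0, 0))


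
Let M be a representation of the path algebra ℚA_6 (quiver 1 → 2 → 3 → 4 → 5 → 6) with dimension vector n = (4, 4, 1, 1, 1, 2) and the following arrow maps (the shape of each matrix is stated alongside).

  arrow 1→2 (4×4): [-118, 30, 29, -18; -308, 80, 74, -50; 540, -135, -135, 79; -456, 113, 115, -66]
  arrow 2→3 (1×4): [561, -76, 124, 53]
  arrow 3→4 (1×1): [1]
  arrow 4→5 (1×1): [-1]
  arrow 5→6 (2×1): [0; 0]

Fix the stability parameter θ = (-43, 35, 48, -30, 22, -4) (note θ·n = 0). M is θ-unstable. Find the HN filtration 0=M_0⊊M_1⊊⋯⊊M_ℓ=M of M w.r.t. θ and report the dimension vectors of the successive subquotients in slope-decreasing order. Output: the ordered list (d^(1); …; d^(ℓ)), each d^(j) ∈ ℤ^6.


Interval decomposition of M: I[1,1], I[1,2]^2, I[1,5], I[2,2], I[6,6]^2.
HN type (ℓ=5): μ^(1)=35; μ^(2)=22; μ^(3)=53/3; μ^(4)=-4; μ^(5)=-43

((0, 3, 0, 0, 0, 0); (0, 0, 0, 0, 1, 0); (0, 1, 1, 1, 0, 0); (0, 0, 0, 0, 0, 2); (4, 0, 0, 0, 0, 0))


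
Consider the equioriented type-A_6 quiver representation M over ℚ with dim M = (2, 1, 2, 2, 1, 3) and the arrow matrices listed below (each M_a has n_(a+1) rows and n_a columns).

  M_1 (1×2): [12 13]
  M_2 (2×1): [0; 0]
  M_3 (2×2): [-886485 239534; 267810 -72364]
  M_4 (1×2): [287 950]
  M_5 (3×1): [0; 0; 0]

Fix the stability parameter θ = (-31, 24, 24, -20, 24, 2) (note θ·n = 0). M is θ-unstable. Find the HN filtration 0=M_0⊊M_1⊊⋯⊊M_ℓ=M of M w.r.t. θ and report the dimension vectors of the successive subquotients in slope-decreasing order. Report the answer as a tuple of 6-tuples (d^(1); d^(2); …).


Interval decomposition of M: I[1,1], I[1,2], I[3,3], I[3,5], I[4,4], I[6,6]^3.
HN type (ℓ=4): μ^(1)=24; μ^(2)=2; μ^(3)=-20; μ^(4)=-31

((0, 1, 1, 0, 1, 0); (0, 0, 1, 1, 0, 3); (0, 0, 0, 1, 0, 0); (2, 0, 0, 0, 0, 0))


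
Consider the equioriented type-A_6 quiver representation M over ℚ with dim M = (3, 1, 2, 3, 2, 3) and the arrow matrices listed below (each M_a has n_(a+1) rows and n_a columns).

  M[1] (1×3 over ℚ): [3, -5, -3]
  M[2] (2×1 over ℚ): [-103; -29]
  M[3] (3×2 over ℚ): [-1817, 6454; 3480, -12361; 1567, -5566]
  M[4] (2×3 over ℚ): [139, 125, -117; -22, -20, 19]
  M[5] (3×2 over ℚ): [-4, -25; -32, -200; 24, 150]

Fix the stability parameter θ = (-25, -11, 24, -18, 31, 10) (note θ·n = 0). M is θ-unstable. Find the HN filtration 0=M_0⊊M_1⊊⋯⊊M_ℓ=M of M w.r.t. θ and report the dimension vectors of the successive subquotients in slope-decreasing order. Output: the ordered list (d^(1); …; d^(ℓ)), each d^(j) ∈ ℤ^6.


Interval decomposition of M: I[1,1]^2, I[1,6], I[3,5], I[4,4], I[6,6]^2.
HN type (ℓ=7): μ^(1)=31; μ^(2)=41/2; μ^(3)=10; μ^(4)=3; μ^(5)=-11; μ^(6)=-18; μ^(7)=-25

((0, 0, 0, 0, 1, 0); (0, 0, 0, 0, 1, 1); (0, 0, 0, 0, 0, 2); (0, 0, 2, 2, 0, 0); (0, 1, 0, 0, 0, 0); (0, 0, 0, 1, 0, 0); (3, 0, 0, 0, 0, 0))


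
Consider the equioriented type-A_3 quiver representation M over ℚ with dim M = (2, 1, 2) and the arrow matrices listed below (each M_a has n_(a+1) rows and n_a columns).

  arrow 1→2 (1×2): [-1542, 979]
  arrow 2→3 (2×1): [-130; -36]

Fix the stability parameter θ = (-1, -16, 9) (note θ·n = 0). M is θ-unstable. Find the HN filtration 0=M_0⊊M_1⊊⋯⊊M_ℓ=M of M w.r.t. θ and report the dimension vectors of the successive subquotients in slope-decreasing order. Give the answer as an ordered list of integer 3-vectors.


Barcode: M ≅ I[1,1], I[1,3], I[3,3]. HN layers by μ_θ (3 steps, strictly decreasing):
  μ^(1)=9; μ^(2)=-1; μ^(3)=-17/2

((0, 0, 2); (1, 0, 0); (1, 1, 0))


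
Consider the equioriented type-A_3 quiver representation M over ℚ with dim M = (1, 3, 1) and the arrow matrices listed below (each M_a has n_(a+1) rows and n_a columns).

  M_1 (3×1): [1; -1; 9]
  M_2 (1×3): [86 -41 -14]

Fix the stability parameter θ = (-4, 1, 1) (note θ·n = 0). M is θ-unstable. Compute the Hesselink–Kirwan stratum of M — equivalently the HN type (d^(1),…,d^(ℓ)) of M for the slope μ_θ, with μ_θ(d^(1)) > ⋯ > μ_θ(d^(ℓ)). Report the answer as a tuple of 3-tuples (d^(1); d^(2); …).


Barcode: M ≅ I[1,3], I[2,2]^2. HN layers by μ_θ (2 steps, strictly decreasing):
  μ^(1)=1; μ^(2)=-4

((0, 3, 1); (1, 0, 0))


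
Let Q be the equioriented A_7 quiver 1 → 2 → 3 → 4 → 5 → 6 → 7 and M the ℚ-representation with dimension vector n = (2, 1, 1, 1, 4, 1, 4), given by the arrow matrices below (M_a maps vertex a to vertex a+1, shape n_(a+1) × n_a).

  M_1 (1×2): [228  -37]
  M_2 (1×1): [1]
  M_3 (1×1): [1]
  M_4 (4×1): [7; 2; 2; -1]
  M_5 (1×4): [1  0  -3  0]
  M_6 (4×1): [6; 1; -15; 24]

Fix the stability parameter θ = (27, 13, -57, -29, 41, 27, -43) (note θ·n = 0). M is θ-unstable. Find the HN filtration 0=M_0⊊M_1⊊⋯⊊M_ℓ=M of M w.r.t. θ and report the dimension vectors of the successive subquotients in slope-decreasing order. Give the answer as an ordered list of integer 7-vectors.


Via rank(M_{q-1}∘⋯∘M_p): M ≅ I[1,1], I[1,7], I[5,5]^3, I[7,7]^3.
μ_θ-semistable layers: μ^(1)=41; μ^(2)=27; μ^(3)=25/3; μ^(4)=-23/2; μ^(5)=-43

((0, 0, 0, 0, 3, 0, 0); (1, 0, 0, 0, 0, 0, 0); (0, 0, 0, 0, 1, 1, 1); (1, 1, 1, 1, 0, 0, 0); (0, 0, 0, 0, 0, 0, 3))


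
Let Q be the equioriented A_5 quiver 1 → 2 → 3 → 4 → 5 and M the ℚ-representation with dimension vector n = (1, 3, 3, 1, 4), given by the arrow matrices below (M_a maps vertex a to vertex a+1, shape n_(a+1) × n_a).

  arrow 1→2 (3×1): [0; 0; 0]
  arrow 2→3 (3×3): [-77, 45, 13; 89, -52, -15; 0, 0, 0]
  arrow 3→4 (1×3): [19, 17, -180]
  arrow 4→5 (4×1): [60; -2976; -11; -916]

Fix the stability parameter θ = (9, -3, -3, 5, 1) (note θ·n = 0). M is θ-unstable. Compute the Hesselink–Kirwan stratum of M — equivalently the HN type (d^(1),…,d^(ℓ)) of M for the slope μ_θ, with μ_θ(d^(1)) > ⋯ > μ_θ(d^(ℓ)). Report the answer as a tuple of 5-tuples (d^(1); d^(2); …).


Barcode: M ≅ I[1,1], I[2,2], I[2,3], I[2,5], I[3,3], I[5,5]^3. HN layers by μ_θ (4 steps, strictly decreasing):
  μ^(1)=9; μ^(2)=3; μ^(3)=1; μ^(4)=-3

((1, 0, 0, 0, 0); (0, 0, 0, 1, 1); (0, 0, 0, 0, 3); (0, 3, 3, 0, 0))


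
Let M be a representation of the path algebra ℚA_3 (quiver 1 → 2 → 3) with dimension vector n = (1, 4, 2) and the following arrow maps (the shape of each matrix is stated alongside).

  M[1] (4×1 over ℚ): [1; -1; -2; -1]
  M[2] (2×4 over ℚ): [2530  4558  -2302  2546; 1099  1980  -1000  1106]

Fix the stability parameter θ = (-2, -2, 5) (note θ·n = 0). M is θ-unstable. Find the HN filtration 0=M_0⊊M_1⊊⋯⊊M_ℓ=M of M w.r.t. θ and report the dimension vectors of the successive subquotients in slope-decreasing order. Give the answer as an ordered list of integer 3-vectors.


Barcode: M ≅ I[1,3], I[2,2]^2, I[2,3]. HN layers by μ_θ (2 steps, strictly decreasing):
  μ^(1)=5; μ^(2)=-2

((0, 0, 2); (1, 4, 0))


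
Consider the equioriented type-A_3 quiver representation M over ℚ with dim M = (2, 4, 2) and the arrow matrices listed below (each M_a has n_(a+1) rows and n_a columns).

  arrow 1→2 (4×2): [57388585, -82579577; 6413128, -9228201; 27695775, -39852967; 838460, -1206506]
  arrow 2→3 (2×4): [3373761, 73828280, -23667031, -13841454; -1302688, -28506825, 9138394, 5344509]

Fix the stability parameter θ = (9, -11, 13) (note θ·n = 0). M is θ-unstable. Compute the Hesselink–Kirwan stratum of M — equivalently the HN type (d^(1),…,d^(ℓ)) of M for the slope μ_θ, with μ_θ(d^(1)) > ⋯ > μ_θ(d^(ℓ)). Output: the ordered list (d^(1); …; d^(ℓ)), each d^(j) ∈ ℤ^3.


Via rank(M_{q-1}∘⋯∘M_p): M ≅ I[1,2], I[1,3], I[2,2], I[2,3].
μ_θ-semistable layers: μ^(1)=13; μ^(2)=-1; μ^(3)=-11

((0, 0, 2); (2, 2, 0); (0, 2, 0))


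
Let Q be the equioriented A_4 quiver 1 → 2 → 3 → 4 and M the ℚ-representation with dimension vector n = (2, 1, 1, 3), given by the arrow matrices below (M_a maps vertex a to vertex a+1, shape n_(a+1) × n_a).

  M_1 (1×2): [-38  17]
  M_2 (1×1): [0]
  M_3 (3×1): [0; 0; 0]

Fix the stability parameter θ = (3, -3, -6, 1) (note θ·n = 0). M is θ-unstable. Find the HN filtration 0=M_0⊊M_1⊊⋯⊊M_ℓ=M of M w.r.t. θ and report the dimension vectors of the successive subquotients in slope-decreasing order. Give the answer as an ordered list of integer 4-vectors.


Barcode: M ≅ I[1,1], I[1,2], I[3,3], I[4,4]^3. HN layers by μ_θ (4 steps, strictly decreasing):
  μ^(1)=3; μ^(2)=1; μ^(3)=0; μ^(4)=-6

((1, 0, 0, 0); (0, 0, 0, 3); (1, 1, 0, 0); (0, 0, 1, 0))


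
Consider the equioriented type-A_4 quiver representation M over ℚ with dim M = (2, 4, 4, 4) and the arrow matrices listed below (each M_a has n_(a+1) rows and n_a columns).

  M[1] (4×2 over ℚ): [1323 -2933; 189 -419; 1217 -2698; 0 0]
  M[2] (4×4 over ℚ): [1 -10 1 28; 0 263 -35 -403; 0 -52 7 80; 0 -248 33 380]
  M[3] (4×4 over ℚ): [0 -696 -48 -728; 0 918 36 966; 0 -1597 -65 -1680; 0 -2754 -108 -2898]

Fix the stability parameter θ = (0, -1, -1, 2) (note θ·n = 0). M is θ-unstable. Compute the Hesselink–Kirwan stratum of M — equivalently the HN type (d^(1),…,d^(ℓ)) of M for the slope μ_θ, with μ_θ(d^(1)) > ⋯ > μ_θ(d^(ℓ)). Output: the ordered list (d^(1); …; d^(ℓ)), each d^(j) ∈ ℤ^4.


Via rank(M_{q-1}∘⋯∘M_p): M ≅ I[1,3], I[1,4], I[2,2], I[2,3], I[3,4], I[4,4]^2.
μ_θ-semistable layers: μ^(1)=2; μ^(2)=-2/3; μ^(3)=-1

((0, 0, 0, 4); (2, 2, 2, 0); (0, 2, 2, 0))


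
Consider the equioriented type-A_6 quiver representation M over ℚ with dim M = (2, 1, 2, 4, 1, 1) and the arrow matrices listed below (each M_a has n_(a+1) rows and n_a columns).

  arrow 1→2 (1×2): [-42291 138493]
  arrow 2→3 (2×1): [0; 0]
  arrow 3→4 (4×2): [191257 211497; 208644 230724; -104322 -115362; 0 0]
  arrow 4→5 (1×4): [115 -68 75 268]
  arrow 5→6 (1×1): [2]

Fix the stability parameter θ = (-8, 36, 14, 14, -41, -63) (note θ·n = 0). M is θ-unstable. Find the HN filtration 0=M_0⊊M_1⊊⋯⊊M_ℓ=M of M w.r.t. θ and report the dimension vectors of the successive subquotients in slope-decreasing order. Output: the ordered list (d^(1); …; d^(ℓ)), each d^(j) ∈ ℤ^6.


Interval decomposition of M: I[1,1], I[1,2], I[3,3], I[3,6], I[4,4]^3.
HN type (ℓ=4): μ^(1)=36; μ^(2)=14; μ^(3)=-8; μ^(4)=-19

((0, 1, 0, 0, 0, 0); (0, 0, 1, 3, 0, 0); (2, 0, 0, 0, 0, 0); (0, 0, 1, 1, 1, 1))


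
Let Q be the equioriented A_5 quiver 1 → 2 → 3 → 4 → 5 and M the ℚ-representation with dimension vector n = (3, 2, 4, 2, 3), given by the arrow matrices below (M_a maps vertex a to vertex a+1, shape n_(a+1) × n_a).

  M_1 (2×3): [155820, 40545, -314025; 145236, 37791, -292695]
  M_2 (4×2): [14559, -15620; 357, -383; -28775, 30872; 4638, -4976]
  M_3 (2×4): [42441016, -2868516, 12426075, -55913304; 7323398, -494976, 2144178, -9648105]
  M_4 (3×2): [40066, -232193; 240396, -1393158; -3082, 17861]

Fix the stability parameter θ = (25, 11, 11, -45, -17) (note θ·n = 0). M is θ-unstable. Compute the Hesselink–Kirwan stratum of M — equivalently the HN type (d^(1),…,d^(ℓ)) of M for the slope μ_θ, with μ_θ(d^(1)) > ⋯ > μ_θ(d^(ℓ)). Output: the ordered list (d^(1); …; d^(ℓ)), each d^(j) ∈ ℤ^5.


Via rank(M_{q-1}∘⋯∘M_p): M ≅ I[1,1]^2, I[1,4], I[2,3], I[3,3], I[3,5], I[5,5]^2.
μ_θ-semistable layers: μ^(1)=25; μ^(2)=11; μ^(3)=1/2; μ^(4)=-17

((2, 0, 0, 0, 0); (0, 1, 2, 0, 0); (1, 1, 1, 1, 0); (0, 0, 1, 1, 3))


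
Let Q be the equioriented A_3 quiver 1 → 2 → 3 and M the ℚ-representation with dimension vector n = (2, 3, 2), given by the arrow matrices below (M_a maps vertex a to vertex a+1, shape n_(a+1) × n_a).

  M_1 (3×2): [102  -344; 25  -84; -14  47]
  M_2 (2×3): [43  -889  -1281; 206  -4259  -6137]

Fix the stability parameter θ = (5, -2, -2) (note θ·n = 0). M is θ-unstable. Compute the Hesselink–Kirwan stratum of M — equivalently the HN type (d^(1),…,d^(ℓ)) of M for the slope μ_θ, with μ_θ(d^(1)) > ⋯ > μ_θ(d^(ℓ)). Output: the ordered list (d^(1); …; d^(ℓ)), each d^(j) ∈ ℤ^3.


Barcode: M ≅ I[1,2], I[1,3], I[2,3]. HN layers by μ_θ (3 steps, strictly decreasing):
  μ^(1)=3/2; μ^(2)=1/3; μ^(3)=-2

((1, 1, 0); (1, 1, 1); (0, 1, 1))


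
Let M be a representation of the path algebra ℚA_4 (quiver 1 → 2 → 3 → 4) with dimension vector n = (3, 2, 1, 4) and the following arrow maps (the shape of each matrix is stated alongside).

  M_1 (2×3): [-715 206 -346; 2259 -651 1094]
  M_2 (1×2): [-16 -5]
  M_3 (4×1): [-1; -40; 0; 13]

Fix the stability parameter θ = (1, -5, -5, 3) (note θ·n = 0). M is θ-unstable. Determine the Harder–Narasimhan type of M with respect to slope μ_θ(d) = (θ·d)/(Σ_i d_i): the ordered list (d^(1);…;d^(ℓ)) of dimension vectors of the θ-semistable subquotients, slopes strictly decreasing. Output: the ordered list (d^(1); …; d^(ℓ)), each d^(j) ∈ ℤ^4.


Barcode: M ≅ I[1,1], I[1,2], I[1,4], I[4,4]^3. HN layers by μ_θ (4 steps, strictly decreasing):
  μ^(1)=3; μ^(2)=1; μ^(3)=-2; μ^(4)=-3

((0, 0, 0, 4); (1, 0, 0, 0); (1, 1, 0, 0); (1, 1, 1, 0))


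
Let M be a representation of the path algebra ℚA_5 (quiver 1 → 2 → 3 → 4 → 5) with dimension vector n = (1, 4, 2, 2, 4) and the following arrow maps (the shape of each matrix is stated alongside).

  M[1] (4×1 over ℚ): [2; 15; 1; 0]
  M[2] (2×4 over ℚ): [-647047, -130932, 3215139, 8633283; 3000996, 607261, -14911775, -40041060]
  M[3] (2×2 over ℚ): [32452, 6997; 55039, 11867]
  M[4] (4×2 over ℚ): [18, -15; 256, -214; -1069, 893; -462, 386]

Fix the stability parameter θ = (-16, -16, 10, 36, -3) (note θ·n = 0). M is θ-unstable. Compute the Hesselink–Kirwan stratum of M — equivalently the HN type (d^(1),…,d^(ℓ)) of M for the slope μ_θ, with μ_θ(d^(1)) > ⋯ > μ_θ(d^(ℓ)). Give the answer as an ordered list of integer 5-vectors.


Interval decomposition of M: I[1,5], I[2,2]^2, I[2,5], I[5,5]^2.
HN type (ℓ=4): μ^(1)=33/2; μ^(2)=10; μ^(3)=-3; μ^(4)=-16

((0, 0, 0, 2, 2); (0, 0, 2, 0, 0); (0, 0, 0, 0, 2); (1, 4, 0, 0, 0))


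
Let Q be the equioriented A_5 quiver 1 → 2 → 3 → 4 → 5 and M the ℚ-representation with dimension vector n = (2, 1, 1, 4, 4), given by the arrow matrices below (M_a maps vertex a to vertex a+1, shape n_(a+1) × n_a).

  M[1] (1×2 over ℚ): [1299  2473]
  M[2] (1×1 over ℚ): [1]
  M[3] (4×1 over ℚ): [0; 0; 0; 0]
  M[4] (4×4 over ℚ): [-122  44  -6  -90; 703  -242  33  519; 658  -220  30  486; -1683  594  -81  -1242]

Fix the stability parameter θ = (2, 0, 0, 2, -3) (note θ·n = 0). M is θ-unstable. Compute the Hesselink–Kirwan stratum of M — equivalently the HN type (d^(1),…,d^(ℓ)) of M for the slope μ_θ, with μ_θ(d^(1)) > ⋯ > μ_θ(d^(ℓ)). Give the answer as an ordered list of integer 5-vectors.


Interval decomposition of M: I[1,1], I[1,3], I[4,4]^2, I[4,5]^2, I[5,5]^2.
HN type (ℓ=4): μ^(1)=2; μ^(2)=2/3; μ^(3)=-1/2; μ^(4)=-3

((1, 0, 0, 2, 0); (1, 1, 1, 0, 0); (0, 0, 0, 2, 2); (0, 0, 0, 0, 2))


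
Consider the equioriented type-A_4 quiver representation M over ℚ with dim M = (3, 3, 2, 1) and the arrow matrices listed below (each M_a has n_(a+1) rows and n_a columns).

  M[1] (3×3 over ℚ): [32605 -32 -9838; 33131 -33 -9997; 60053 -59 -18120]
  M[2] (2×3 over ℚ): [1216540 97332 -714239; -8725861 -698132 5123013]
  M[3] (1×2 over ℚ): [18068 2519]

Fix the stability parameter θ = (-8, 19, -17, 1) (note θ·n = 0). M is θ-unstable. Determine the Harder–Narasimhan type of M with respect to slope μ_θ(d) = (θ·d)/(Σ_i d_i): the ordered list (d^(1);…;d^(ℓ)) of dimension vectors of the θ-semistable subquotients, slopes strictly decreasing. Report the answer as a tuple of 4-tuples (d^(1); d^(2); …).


Interval decomposition of M: I[1,2], I[1,3], I[1,4].
HN type (ℓ=3): μ^(1)=19; μ^(2)=1; μ^(3)=-8

((0, 1, 0, 0); (0, 2, 2, 1); (3, 0, 0, 0))


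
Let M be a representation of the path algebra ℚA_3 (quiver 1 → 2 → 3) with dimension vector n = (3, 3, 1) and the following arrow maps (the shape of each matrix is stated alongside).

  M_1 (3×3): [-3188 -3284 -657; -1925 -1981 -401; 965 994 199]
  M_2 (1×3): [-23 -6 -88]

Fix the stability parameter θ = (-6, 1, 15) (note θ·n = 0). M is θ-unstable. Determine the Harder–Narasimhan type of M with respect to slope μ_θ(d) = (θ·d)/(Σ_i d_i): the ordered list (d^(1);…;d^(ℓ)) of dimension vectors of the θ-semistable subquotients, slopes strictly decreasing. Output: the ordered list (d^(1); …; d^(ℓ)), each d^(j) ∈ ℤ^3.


Barcode: M ≅ I[1,2]^2, I[1,3]. HN layers by μ_θ (3 steps, strictly decreasing):
  μ^(1)=15; μ^(2)=1; μ^(3)=-6

((0, 0, 1); (0, 3, 0); (3, 0, 0))


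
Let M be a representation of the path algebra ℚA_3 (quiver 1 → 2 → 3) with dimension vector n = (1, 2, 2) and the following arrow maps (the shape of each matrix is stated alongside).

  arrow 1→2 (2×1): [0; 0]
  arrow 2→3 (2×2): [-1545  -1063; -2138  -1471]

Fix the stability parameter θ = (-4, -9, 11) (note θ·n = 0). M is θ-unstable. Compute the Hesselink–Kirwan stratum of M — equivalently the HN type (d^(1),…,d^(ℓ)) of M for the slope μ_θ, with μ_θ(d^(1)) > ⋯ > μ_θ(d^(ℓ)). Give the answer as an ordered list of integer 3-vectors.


Interval decomposition of M: I[1,1], I[2,3]^2.
HN type (ℓ=3): μ^(1)=11; μ^(2)=-4; μ^(3)=-9

((0, 0, 2); (1, 0, 0); (0, 2, 0))


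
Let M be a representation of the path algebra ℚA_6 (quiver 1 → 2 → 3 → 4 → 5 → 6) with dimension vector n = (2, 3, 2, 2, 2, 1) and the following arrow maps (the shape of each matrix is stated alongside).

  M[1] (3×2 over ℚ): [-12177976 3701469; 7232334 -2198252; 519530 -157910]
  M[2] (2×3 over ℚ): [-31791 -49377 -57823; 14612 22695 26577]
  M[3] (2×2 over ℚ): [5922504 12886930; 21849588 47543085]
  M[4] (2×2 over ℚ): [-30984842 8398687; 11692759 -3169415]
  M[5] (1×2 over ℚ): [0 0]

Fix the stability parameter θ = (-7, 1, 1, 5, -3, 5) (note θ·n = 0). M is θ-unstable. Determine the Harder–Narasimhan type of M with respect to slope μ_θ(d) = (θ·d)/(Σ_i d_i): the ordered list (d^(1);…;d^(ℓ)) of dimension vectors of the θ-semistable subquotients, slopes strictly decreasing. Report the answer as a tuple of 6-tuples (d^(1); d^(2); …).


Barcode: M ≅ I[1,3], I[1,5], I[2,2], I[4,5], I[6,6]. HN layers by μ_θ (3 steps, strictly decreasing):
  μ^(1)=5; μ^(2)=1; μ^(3)=-7

((0, 0, 0, 0, 0, 1); (0, 3, 2, 2, 2, 0); (2, 0, 0, 0, 0, 0))


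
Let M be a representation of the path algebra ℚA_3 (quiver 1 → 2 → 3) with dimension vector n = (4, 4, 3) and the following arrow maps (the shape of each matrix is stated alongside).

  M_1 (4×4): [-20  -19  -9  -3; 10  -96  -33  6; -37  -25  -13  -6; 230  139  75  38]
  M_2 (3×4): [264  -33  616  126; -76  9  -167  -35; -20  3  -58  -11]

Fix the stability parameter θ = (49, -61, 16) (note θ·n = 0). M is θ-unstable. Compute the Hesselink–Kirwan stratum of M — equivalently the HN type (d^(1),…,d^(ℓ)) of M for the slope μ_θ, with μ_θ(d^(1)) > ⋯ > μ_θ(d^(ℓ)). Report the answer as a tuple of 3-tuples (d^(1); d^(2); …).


Barcode: M ≅ I[1,2], I[1,3]^3. HN layers by μ_θ (2 steps, strictly decreasing):
  μ^(1)=16; μ^(2)=-6

((0, 0, 3); (4, 4, 0))


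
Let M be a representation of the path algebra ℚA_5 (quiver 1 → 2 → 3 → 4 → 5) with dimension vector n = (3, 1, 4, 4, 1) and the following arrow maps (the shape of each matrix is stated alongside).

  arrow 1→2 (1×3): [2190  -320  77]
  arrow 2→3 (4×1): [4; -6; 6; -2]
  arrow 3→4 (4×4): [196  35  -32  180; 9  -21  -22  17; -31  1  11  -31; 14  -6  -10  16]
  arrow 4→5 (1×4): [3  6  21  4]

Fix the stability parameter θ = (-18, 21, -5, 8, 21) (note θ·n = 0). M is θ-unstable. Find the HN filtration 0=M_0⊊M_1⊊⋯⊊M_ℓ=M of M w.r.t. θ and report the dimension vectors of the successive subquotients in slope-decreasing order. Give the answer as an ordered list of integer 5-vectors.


Barcode: M ≅ I[1,1]^2, I[1,4], I[3,4]^2, I[3,5]. HN layers by μ_θ (4 steps, strictly decreasing):
  μ^(1)=21; μ^(2)=8; μ^(3)=-5; μ^(4)=-18

((0, 0, 0, 0, 1); (0, 1, 1, 4, 0); (0, 0, 3, 0, 0); (3, 0, 0, 0, 0))


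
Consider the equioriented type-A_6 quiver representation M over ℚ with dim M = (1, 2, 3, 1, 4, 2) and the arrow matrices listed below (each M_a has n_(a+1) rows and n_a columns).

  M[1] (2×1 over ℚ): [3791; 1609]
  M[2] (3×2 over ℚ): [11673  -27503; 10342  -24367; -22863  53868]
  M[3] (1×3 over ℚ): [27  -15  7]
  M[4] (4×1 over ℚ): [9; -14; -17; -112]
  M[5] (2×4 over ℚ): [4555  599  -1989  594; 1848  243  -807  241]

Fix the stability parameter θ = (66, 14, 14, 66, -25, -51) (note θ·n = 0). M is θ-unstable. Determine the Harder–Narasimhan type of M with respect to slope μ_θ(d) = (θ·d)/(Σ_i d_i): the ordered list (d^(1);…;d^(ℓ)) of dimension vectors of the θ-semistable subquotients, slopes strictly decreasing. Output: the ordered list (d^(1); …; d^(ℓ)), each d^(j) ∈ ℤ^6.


Via rank(M_{q-1}∘⋯∘M_p): M ≅ I[1,3], I[2,3], I[3,6], I[5,5]^2, I[5,6].
μ_θ-semistable layers: μ^(1)=94/3; μ^(2)=14; μ^(3)=1; μ^(4)=-25; μ^(5)=-38

((1, 1, 1, 0, 0, 0); (0, 1, 1, 0, 0, 0); (0, 0, 1, 1, 1, 1); (0, 0, 0, 0, 2, 0); (0, 0, 0, 0, 1, 1))


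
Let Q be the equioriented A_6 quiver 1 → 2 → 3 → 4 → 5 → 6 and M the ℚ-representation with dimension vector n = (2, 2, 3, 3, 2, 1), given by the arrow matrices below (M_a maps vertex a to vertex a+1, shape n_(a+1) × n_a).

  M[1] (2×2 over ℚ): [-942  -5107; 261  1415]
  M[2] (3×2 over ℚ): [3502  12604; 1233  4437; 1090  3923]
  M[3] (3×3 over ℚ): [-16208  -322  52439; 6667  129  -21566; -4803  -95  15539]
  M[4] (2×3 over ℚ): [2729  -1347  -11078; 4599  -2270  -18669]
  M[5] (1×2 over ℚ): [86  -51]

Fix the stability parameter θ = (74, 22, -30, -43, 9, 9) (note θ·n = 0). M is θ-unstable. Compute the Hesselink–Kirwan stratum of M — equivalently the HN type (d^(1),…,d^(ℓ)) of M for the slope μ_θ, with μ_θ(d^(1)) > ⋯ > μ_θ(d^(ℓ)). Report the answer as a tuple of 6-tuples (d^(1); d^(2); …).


Via rank(M_{q-1}∘⋯∘M_p): M ≅ I[1,5], I[1,6], I[3,3], I[4,4].
μ_θ-semistable layers: μ^(1)=9; μ^(2)=23/4; μ^(3)=-30; μ^(4)=-43

((0, 0, 0, 0, 2, 1); (2, 2, 2, 2, 0, 0); (0, 0, 1, 0, 0, 0); (0, 0, 0, 1, 0, 0))


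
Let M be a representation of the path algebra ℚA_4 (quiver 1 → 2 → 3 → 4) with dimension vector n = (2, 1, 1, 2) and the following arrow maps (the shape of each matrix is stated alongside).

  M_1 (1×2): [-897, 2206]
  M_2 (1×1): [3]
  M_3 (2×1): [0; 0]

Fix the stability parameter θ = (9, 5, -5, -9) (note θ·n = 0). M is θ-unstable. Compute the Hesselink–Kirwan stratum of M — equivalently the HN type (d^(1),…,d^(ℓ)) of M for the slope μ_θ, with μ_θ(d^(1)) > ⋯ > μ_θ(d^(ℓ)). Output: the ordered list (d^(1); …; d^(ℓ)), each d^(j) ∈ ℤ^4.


Interval decomposition of M: I[1,1], I[1,3], I[4,4]^2.
HN type (ℓ=3): μ^(1)=9; μ^(2)=3; μ^(3)=-9

((1, 0, 0, 0); (1, 1, 1, 0); (0, 0, 0, 2))


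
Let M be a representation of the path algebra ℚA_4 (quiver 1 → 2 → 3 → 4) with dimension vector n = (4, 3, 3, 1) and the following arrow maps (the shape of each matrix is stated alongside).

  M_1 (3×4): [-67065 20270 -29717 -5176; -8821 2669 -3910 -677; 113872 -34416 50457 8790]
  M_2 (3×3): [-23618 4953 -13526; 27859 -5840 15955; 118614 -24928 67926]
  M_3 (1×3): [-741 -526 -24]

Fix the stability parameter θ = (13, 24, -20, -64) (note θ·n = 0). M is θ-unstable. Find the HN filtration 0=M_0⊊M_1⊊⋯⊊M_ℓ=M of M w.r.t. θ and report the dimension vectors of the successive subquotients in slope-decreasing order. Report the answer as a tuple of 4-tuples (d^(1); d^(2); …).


Via rank(M_{q-1}∘⋯∘M_p): M ≅ I[1,1], I[1,2], I[1,3], I[1,4], I[3,3].
μ_θ-semistable layers: μ^(1)=24; μ^(2)=13; μ^(3)=17/3; μ^(4)=-47/4; μ^(5)=-20

((0, 1, 0, 0); (2, 0, 0, 0); (1, 1, 1, 0); (1, 1, 1, 1); (0, 0, 1, 0))


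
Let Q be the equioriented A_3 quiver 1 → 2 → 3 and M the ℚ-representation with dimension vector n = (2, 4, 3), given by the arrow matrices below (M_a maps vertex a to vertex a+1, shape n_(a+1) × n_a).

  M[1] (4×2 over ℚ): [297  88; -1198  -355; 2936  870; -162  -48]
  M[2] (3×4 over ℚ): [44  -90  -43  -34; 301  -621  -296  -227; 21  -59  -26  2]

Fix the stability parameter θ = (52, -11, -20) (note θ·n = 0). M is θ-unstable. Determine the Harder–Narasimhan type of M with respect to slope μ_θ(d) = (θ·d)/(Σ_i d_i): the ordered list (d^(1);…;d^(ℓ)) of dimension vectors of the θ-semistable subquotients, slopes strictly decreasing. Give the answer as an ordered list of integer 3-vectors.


Interval decomposition of M: I[1,2], I[1,3], I[2,3]^2.
HN type (ℓ=3): μ^(1)=41/2; μ^(2)=7; μ^(3)=-31/2

((1, 1, 0); (1, 1, 1); (0, 2, 2))


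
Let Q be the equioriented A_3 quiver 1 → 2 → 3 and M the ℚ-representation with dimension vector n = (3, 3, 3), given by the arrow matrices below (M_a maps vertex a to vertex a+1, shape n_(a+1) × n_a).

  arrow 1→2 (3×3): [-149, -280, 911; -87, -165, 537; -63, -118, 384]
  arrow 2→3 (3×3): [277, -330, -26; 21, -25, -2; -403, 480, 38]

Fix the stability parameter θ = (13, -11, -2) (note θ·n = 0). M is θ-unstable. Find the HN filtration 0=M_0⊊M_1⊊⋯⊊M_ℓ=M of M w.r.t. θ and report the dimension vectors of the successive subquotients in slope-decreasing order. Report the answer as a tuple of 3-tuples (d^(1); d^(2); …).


Barcode: M ≅ I[1,2], I[1,3]^2, I[3,3]. HN layers by μ_θ (3 steps, strictly decreasing):
  μ^(1)=1; μ^(2)=0; μ^(3)=-2

((1, 1, 0); (2, 2, 2); (0, 0, 1))


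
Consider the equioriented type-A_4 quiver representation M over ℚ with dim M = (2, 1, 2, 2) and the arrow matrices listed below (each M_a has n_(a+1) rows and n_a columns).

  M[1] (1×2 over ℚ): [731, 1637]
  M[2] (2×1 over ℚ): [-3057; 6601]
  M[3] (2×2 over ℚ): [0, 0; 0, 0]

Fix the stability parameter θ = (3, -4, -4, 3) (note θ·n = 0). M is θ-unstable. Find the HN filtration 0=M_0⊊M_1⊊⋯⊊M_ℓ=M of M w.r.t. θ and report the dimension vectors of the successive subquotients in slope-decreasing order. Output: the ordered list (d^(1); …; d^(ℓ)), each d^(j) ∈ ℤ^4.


Via rank(M_{q-1}∘⋯∘M_p): M ≅ I[1,1], I[1,3], I[3,3], I[4,4]^2.
μ_θ-semistable layers: μ^(1)=3; μ^(2)=-5/3; μ^(3)=-4

((1, 0, 0, 2); (1, 1, 1, 0); (0, 0, 1, 0))


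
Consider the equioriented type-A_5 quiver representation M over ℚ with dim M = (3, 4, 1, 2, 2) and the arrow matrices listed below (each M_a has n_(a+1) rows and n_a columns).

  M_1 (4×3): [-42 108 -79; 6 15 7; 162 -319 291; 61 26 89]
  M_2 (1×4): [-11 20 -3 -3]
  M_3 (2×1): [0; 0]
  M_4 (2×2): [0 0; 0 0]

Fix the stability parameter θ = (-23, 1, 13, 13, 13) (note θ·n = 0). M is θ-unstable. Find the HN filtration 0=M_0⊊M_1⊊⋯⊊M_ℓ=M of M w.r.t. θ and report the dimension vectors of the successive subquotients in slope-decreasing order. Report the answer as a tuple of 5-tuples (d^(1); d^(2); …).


Barcode: M ≅ I[1,2]^2, I[1,3], I[2,2], I[4,4]^2, I[5,5]^2. HN layers by μ_θ (3 steps, strictly decreasing):
  μ^(1)=13; μ^(2)=1; μ^(3)=-23

((0, 0, 1, 2, 2); (0, 4, 0, 0, 0); (3, 0, 0, 0, 0))


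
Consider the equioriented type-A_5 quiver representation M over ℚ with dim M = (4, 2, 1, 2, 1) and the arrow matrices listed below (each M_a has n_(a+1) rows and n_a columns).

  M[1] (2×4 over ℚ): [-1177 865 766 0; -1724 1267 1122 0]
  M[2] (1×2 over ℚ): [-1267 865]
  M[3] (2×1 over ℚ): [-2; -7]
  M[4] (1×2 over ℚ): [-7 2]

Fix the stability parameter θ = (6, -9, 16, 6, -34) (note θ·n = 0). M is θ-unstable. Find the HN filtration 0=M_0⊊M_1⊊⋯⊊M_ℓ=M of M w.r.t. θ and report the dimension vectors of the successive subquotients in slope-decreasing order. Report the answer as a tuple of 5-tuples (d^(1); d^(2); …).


Via rank(M_{q-1}∘⋯∘M_p): M ≅ I[1,1]^2, I[1,2], I[1,4], I[4,5].
μ_θ-semistable layers: μ^(1)=11; μ^(2)=6; μ^(3)=-3/2; μ^(4)=-14

((0, 0, 1, 1, 0); (2, 0, 0, 0, 0); (2, 2, 0, 0, 0); (0, 0, 0, 1, 1))


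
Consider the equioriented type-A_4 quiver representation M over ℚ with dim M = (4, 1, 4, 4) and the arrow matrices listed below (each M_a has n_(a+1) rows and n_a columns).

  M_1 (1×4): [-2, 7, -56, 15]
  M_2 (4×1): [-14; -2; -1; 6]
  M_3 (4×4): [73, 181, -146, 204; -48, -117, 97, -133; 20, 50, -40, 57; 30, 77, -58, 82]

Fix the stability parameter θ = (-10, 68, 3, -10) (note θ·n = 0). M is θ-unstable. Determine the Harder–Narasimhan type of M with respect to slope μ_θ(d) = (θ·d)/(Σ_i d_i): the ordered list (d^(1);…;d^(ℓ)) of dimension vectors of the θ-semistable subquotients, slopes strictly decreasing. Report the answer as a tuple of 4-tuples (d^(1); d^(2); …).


Barcode: M ≅ I[1,1]^3, I[1,4], I[3,4]^3. HN layers by μ_θ (3 steps, strictly decreasing):
  μ^(1)=61/3; μ^(2)=-7/2; μ^(3)=-10

((0, 1, 1, 1); (0, 0, 3, 3); (4, 0, 0, 0))


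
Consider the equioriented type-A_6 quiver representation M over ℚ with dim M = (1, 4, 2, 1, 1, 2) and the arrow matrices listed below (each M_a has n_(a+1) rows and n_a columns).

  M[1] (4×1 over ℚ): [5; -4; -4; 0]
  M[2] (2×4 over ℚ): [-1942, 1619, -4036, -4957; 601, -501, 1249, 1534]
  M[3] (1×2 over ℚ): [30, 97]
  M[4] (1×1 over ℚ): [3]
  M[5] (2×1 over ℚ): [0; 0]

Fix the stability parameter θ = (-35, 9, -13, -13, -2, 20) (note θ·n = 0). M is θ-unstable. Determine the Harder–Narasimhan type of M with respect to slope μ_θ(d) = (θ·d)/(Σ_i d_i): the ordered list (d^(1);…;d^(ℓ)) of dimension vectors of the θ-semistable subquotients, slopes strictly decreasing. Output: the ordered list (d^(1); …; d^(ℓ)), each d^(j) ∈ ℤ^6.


Interval decomposition of M: I[1,5], I[2,2]^2, I[2,3], I[6,6]^2.
HN type (ℓ=5): μ^(1)=20; μ^(2)=9; μ^(3)=-2; μ^(4)=-17/3; μ^(5)=-35

((0, 0, 0, 0, 0, 2); (0, 2, 0, 0, 0, 0); (0, 1, 1, 0, 1, 0); (0, 1, 1, 1, 0, 0); (1, 0, 0, 0, 0, 0))


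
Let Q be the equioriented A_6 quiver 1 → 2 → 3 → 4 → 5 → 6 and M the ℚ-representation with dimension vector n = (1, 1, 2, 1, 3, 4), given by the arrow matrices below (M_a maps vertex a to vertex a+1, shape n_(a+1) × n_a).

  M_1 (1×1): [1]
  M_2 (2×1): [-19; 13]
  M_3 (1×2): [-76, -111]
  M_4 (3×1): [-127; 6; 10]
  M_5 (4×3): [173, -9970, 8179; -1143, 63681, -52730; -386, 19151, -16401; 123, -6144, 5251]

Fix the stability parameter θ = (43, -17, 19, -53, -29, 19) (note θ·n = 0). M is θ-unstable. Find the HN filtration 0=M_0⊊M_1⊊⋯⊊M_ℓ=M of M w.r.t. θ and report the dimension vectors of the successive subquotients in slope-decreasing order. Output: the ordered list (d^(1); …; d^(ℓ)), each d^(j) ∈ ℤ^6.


Via rank(M_{q-1}∘⋯∘M_p): M ≅ I[1,6], I[3,3], I[5,6]^2, I[6,6].
μ_θ-semistable layers: μ^(1)=19; μ^(2)=-37/5; μ^(3)=-29

((0, 0, 1, 0, 0, 4); (1, 1, 1, 1, 1, 0); (0, 0, 0, 0, 2, 0))


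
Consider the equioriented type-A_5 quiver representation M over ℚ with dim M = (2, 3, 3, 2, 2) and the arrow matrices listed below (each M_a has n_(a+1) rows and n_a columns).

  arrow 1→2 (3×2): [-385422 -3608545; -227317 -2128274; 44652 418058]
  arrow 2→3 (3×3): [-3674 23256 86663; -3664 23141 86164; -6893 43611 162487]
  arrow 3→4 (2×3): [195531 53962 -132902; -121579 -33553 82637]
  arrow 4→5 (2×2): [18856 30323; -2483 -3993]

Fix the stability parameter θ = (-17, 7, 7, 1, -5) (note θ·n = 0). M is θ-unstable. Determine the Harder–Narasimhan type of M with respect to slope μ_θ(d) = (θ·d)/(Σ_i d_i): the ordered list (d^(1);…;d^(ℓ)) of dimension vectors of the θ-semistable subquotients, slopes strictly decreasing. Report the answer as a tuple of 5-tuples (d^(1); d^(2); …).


Via rank(M_{q-1}∘⋯∘M_p): M ≅ I[1,5]^2, I[2,3].
μ_θ-semistable layers: μ^(1)=7; μ^(2)=5/2; μ^(3)=-17

((0, 1, 1, 0, 0); (0, 2, 2, 2, 2); (2, 0, 0, 0, 0))


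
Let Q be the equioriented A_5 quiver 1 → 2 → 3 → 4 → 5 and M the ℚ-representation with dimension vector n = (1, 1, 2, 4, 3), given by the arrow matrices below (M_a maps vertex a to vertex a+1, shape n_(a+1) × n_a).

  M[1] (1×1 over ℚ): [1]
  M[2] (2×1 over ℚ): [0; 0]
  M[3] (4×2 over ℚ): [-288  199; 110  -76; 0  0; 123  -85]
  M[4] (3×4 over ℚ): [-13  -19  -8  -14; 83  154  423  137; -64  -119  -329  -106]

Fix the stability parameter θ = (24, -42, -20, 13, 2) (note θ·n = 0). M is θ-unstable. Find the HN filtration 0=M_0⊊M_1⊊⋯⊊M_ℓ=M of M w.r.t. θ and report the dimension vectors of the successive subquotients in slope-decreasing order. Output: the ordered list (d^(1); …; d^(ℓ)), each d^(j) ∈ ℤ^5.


Interval decomposition of M: I[1,2], I[3,5]^2, I[4,4], I[4,5].
HN type (ℓ=4): μ^(1)=13; μ^(2)=15/2; μ^(3)=-9; μ^(4)=-20

((0, 0, 0, 1, 0); (0, 0, 0, 3, 3); (1, 1, 0, 0, 0); (0, 0, 2, 0, 0))


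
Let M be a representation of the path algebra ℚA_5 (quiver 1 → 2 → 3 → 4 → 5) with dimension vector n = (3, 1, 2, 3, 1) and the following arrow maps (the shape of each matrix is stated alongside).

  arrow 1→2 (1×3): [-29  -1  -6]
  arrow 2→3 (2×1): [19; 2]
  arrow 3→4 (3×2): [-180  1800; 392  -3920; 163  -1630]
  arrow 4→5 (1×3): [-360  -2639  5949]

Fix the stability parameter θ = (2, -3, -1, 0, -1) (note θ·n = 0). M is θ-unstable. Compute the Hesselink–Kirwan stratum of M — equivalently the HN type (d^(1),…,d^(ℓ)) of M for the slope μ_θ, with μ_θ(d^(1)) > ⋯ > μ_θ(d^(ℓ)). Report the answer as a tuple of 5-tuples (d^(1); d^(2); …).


Via rank(M_{q-1}∘⋯∘M_p): M ≅ I[1,1]^2, I[1,5], I[3,3], I[4,4]^2.
μ_θ-semistable layers: μ^(1)=2; μ^(2)=0; μ^(3)=-1/2; μ^(4)=-2/3; μ^(5)=-1

((2, 0, 0, 0, 0); (0, 0, 0, 2, 0); (0, 0, 0, 1, 1); (1, 1, 1, 0, 0); (0, 0, 1, 0, 0))


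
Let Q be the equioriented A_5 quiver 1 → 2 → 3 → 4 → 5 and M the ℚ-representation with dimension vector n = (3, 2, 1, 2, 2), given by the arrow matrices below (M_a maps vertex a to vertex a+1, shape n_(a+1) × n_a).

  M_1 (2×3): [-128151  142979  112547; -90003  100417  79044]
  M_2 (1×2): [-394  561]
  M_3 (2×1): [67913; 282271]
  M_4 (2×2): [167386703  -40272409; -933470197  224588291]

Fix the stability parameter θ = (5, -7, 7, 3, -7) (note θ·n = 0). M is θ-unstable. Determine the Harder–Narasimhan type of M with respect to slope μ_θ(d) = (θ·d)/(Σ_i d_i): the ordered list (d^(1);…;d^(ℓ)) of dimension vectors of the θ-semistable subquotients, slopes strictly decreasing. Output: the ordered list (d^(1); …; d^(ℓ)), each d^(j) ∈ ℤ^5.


Barcode: M ≅ I[1,1], I[1,2], I[1,4], I[4,5], I[5,5]. HN layers by μ_θ (4 steps, strictly decreasing):
  μ^(1)=5; μ^(2)=-1; μ^(3)=-2; μ^(4)=-7

((1, 0, 1, 1, 0); (2, 2, 0, 0, 0); (0, 0, 0, 1, 1); (0, 0, 0, 0, 1))


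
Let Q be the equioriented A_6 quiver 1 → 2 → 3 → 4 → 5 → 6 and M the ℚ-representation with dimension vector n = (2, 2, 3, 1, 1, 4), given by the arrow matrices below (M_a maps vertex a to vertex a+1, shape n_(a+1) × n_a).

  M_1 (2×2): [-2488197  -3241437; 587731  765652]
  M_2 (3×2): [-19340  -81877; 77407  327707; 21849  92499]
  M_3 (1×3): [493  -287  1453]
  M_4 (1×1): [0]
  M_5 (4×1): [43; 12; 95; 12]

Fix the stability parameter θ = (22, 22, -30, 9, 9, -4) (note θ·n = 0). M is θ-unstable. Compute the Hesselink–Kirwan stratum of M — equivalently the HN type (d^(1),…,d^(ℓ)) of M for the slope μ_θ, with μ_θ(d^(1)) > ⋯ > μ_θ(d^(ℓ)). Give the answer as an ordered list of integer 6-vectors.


Barcode: M ≅ I[1,3], I[1,4], I[3,3], I[5,6], I[6,6]^3. HN layers by μ_θ (5 steps, strictly decreasing):
  μ^(1)=9; μ^(2)=14/3; μ^(3)=5/2; μ^(4)=-4; μ^(5)=-30

((0, 0, 0, 1, 0, 0); (2, 2, 2, 0, 0, 0); (0, 0, 0, 0, 1, 1); (0, 0, 0, 0, 0, 3); (0, 0, 1, 0, 0, 0))


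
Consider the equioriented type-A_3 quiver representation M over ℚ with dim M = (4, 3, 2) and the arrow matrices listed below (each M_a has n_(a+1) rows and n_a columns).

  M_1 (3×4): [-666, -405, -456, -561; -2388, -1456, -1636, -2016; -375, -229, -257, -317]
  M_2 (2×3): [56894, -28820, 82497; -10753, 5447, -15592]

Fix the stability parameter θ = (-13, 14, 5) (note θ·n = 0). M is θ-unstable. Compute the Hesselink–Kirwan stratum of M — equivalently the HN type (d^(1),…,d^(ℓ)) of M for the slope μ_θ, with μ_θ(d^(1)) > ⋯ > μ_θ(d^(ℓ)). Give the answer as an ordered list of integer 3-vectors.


Interval decomposition of M: I[1,1]^2, I[1,3]^2, I[2,2].
HN type (ℓ=3): μ^(1)=14; μ^(2)=19/2; μ^(3)=-13

((0, 1, 0); (0, 2, 2); (4, 0, 0))


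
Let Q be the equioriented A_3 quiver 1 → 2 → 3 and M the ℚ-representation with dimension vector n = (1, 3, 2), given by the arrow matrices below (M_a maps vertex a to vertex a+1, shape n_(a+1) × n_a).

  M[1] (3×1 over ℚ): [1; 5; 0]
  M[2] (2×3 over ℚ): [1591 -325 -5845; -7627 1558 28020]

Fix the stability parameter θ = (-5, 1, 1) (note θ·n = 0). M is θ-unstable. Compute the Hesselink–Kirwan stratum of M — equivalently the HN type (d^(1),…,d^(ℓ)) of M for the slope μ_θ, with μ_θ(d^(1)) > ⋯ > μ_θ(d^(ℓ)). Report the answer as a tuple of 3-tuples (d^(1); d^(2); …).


Barcode: M ≅ I[1,3], I[2,2], I[2,3]. HN layers by μ_θ (2 steps, strictly decreasing):
  μ^(1)=1; μ^(2)=-5

((0, 3, 2); (1, 0, 0))
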